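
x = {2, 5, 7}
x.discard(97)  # {2, 5, 7}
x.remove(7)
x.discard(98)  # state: {2, 5}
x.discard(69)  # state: {2, 5}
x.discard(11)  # {2, 5}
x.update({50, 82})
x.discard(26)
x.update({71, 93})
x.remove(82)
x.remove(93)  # {2, 5, 50, 71}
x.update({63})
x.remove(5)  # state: {2, 50, 63, 71}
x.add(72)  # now {2, 50, 63, 71, 72}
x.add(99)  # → {2, 50, 63, 71, 72, 99}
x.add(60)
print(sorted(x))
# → [2, 50, 60, 63, 71, 72, 99]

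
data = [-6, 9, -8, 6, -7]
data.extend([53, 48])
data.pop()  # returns 48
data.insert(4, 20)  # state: [-6, 9, -8, 6, 20, -7, 53]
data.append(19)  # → [-6, 9, -8, 6, 20, -7, 53, 19]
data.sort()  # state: [-8, -7, -6, 6, 9, 19, 20, 53]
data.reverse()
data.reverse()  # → [-8, -7, -6, 6, 9, 19, 20, 53]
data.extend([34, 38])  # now [-8, -7, -6, 6, 9, 19, 20, 53, 34, 38]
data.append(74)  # [-8, -7, -6, 6, 9, 19, 20, 53, 34, 38, 74]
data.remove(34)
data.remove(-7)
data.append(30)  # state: [-8, -6, 6, 9, 19, 20, 53, 38, 74, 30]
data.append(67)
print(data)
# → [-8, -6, 6, 9, 19, 20, 53, 38, 74, 30, 67]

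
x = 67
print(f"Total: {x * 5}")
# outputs Total: 335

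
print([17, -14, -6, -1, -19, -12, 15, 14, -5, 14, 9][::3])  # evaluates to [17, -1, 15, 14]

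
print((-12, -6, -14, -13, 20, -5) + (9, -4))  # (-12, -6, -14, -13, 20, -5, 9, -4)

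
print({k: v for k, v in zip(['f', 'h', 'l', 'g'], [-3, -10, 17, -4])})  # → {'f': -3, 'h': -10, 'l': 17, 'g': -4}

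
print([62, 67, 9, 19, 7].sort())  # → None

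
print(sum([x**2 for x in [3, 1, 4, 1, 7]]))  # 76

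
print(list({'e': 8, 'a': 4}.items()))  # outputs [('e', 8), ('a', 4)]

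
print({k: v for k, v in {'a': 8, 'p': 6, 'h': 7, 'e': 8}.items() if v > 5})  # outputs {'a': 8, 'p': 6, 'h': 7, 'e': 8}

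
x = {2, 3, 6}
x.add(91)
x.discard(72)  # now {2, 3, 6, 91}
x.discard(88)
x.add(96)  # {2, 3, 6, 91, 96}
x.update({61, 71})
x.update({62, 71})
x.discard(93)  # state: {2, 3, 6, 61, 62, 71, 91, 96}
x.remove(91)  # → {2, 3, 6, 61, 62, 71, 96}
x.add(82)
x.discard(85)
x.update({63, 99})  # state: {2, 3, 6, 61, 62, 63, 71, 82, 96, 99}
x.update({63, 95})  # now {2, 3, 6, 61, 62, 63, 71, 82, 95, 96, 99}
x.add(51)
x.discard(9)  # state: {2, 3, 6, 51, 61, 62, 63, 71, 82, 95, 96, 99}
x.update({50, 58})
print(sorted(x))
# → [2, 3, 6, 50, 51, 58, 61, 62, 63, 71, 82, 95, 96, 99]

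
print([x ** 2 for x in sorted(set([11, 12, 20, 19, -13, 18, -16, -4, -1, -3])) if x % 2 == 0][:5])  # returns [256, 16, 144, 324, 400]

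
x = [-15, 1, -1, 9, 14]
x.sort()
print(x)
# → [-15, -1, 1, 9, 14]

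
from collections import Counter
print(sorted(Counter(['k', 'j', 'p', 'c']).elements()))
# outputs ['c', 'j', 'k', 'p']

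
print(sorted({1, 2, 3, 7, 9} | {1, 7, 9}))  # [1, 2, 3, 7, 9]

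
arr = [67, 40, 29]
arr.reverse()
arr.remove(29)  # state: [40, 67]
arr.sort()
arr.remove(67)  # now [40]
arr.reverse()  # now [40]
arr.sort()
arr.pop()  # 40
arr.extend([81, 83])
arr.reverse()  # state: [83, 81]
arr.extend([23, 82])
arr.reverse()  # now [82, 23, 81, 83]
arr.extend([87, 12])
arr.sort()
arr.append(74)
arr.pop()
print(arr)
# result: [12, 23, 81, 82, 83, 87]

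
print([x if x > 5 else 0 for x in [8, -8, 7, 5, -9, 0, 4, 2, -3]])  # [8, 0, 7, 0, 0, 0, 0, 0, 0]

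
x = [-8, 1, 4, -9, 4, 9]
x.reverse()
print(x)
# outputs [9, 4, -9, 4, 1, -8]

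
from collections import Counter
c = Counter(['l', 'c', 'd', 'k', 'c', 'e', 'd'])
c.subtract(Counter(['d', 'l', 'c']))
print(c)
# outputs Counter({'c': 1, 'd': 1, 'k': 1, 'e': 1, 'l': 0})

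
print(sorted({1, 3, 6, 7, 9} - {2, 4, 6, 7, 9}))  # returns [1, 3]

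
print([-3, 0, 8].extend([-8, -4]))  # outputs None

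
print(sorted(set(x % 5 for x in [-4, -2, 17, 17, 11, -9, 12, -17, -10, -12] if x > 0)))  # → [1, 2]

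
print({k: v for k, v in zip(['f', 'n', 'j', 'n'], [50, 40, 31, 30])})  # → {'f': 50, 'n': 30, 'j': 31}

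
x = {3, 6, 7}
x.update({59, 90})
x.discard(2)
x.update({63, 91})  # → {3, 6, 7, 59, 63, 90, 91}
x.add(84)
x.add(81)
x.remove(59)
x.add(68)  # {3, 6, 7, 63, 68, 81, 84, 90, 91}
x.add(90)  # {3, 6, 7, 63, 68, 81, 84, 90, 91}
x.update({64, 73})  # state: {3, 6, 7, 63, 64, 68, 73, 81, 84, 90, 91}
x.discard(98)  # {3, 6, 7, 63, 64, 68, 73, 81, 84, 90, 91}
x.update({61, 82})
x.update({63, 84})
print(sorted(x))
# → [3, 6, 7, 61, 63, 64, 68, 73, 81, 82, 84, 90, 91]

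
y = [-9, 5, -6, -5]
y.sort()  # [-9, -6, -5, 5]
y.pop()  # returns 5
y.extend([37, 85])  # [-9, -6, -5, 37, 85]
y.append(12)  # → [-9, -6, -5, 37, 85, 12]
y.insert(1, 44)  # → [-9, 44, -6, -5, 37, 85, 12]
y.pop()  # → 12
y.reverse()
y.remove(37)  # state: [85, -5, -6, 44, -9]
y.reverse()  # [-9, 44, -6, -5, 85]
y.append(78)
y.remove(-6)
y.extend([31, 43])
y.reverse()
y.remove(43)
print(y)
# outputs [31, 78, 85, -5, 44, -9]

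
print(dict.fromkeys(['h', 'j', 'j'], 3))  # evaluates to {'h': 3, 'j': 3}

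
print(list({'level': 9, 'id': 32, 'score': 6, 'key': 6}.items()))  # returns [('level', 9), ('id', 32), ('score', 6), ('key', 6)]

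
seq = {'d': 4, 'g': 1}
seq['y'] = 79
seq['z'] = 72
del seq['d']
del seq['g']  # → {'y': 79, 'z': 72}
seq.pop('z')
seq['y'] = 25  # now {'y': 25}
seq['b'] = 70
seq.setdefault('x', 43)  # 43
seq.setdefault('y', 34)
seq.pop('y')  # 25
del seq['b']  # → {'x': 43}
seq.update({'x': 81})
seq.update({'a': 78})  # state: {'x': 81, 'a': 78}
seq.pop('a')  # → 78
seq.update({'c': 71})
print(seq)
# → {'x': 81, 'c': 71}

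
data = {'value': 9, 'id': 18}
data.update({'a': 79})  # {'value': 9, 'id': 18, 'a': 79}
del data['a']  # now {'value': 9, 'id': 18}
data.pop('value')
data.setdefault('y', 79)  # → 79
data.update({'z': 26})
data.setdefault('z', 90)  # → 26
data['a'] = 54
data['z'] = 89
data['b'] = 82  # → {'id': 18, 'y': 79, 'z': 89, 'a': 54, 'b': 82}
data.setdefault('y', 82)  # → 79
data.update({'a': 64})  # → {'id': 18, 'y': 79, 'z': 89, 'a': 64, 'b': 82}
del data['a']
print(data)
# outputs {'id': 18, 'y': 79, 'z': 89, 'b': 82}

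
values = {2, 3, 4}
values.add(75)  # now {2, 3, 4, 75}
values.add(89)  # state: {2, 3, 4, 75, 89}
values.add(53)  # {2, 3, 4, 53, 75, 89}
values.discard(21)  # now {2, 3, 4, 53, 75, 89}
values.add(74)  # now {2, 3, 4, 53, 74, 75, 89}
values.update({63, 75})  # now {2, 3, 4, 53, 63, 74, 75, 89}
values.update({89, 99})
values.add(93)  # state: {2, 3, 4, 53, 63, 74, 75, 89, 93, 99}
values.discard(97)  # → {2, 3, 4, 53, 63, 74, 75, 89, 93, 99}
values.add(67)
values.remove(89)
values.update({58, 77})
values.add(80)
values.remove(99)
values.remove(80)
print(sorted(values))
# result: [2, 3, 4, 53, 58, 63, 67, 74, 75, 77, 93]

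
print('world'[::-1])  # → dlrow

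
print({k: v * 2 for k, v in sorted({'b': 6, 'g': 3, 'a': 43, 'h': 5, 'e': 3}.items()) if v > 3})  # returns {'a': 86, 'b': 12, 'h': 10}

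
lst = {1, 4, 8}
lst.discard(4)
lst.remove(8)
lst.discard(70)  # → {1}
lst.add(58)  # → {1, 58}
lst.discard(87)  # {1, 58}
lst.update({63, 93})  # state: {1, 58, 63, 93}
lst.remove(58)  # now {1, 63, 93}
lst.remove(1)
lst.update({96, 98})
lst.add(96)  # {63, 93, 96, 98}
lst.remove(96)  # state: {63, 93, 98}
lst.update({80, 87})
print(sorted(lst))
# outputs [63, 80, 87, 93, 98]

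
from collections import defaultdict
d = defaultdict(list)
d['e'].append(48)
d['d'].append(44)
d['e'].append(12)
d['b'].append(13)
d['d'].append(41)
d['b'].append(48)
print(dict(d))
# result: {'e': [48, 12], 'd': [44, 41], 'b': [13, 48]}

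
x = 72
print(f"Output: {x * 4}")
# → Output: 288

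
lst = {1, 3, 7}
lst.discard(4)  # {1, 3, 7}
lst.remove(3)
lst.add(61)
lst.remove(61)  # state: {1, 7}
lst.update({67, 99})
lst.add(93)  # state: {1, 7, 67, 93, 99}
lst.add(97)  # {1, 7, 67, 93, 97, 99}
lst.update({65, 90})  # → {1, 7, 65, 67, 90, 93, 97, 99}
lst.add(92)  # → {1, 7, 65, 67, 90, 92, 93, 97, 99}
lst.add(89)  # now {1, 7, 65, 67, 89, 90, 92, 93, 97, 99}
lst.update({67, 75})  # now {1, 7, 65, 67, 75, 89, 90, 92, 93, 97, 99}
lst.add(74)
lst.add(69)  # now {1, 7, 65, 67, 69, 74, 75, 89, 90, 92, 93, 97, 99}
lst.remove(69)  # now {1, 7, 65, 67, 74, 75, 89, 90, 92, 93, 97, 99}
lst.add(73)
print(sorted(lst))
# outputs [1, 7, 65, 67, 73, 74, 75, 89, 90, 92, 93, 97, 99]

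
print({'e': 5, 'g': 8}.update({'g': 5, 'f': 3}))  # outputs None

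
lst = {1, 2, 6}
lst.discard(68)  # {1, 2, 6}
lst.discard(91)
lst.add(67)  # {1, 2, 6, 67}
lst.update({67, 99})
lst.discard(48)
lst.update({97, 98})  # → {1, 2, 6, 67, 97, 98, 99}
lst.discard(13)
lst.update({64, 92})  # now {1, 2, 6, 64, 67, 92, 97, 98, 99}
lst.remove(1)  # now {2, 6, 64, 67, 92, 97, 98, 99}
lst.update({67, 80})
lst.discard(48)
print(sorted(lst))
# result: [2, 6, 64, 67, 80, 92, 97, 98, 99]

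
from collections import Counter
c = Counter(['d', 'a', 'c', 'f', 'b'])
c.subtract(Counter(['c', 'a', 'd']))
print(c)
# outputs Counter({'f': 1, 'b': 1, 'd': 0, 'a': 0, 'c': 0})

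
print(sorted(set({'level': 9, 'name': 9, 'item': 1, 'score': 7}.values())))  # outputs [1, 7, 9]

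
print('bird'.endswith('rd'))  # True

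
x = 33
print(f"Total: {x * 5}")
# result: Total: 165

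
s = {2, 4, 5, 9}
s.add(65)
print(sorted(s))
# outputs [2, 4, 5, 9, 65]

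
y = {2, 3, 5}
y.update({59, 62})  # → {2, 3, 5, 59, 62}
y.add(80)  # {2, 3, 5, 59, 62, 80}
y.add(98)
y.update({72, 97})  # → {2, 3, 5, 59, 62, 72, 80, 97, 98}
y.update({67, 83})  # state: {2, 3, 5, 59, 62, 67, 72, 80, 83, 97, 98}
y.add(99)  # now {2, 3, 5, 59, 62, 67, 72, 80, 83, 97, 98, 99}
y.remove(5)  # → {2, 3, 59, 62, 67, 72, 80, 83, 97, 98, 99}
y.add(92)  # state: {2, 3, 59, 62, 67, 72, 80, 83, 92, 97, 98, 99}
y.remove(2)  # {3, 59, 62, 67, 72, 80, 83, 92, 97, 98, 99}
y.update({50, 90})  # {3, 50, 59, 62, 67, 72, 80, 83, 90, 92, 97, 98, 99}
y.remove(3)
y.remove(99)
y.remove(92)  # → {50, 59, 62, 67, 72, 80, 83, 90, 97, 98}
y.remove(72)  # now {50, 59, 62, 67, 80, 83, 90, 97, 98}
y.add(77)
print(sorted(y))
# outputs [50, 59, 62, 67, 77, 80, 83, 90, 97, 98]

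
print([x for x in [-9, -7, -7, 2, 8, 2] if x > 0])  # [2, 8, 2]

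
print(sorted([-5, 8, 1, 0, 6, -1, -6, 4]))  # [-6, -5, -1, 0, 1, 4, 6, 8]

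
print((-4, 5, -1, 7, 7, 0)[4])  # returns 7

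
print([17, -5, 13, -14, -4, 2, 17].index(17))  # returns 0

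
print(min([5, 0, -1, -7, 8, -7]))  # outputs -7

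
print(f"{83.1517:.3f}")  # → 83.152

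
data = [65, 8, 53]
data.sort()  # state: [8, 53, 65]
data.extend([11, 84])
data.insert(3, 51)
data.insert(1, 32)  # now [8, 32, 53, 65, 51, 11, 84]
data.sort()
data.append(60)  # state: [8, 11, 32, 51, 53, 65, 84, 60]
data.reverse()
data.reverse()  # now [8, 11, 32, 51, 53, 65, 84, 60]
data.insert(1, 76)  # [8, 76, 11, 32, 51, 53, 65, 84, 60]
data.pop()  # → 60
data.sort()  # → [8, 11, 32, 51, 53, 65, 76, 84]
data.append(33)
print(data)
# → [8, 11, 32, 51, 53, 65, 76, 84, 33]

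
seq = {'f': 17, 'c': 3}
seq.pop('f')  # 17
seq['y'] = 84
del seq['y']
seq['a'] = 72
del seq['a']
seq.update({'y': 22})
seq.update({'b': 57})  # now {'c': 3, 'y': 22, 'b': 57}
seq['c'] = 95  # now {'c': 95, 'y': 22, 'b': 57}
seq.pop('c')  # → 95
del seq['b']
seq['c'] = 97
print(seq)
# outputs {'y': 22, 'c': 97}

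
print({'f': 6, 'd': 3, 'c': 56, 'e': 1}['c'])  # 56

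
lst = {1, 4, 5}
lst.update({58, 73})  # {1, 4, 5, 58, 73}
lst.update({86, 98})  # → {1, 4, 5, 58, 73, 86, 98}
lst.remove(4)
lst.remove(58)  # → {1, 5, 73, 86, 98}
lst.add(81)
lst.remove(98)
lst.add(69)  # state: {1, 5, 69, 73, 81, 86}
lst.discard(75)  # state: {1, 5, 69, 73, 81, 86}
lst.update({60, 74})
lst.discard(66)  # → {1, 5, 60, 69, 73, 74, 81, 86}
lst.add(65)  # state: {1, 5, 60, 65, 69, 73, 74, 81, 86}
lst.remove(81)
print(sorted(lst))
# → [1, 5, 60, 65, 69, 73, 74, 86]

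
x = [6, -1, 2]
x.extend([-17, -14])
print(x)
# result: [6, -1, 2, -17, -14]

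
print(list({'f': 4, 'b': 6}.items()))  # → [('f', 4), ('b', 6)]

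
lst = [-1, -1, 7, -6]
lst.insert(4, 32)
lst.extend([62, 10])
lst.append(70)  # [-1, -1, 7, -6, 32, 62, 10, 70]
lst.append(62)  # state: [-1, -1, 7, -6, 32, 62, 10, 70, 62]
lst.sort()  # [-6, -1, -1, 7, 10, 32, 62, 62, 70]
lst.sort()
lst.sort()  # [-6, -1, -1, 7, 10, 32, 62, 62, 70]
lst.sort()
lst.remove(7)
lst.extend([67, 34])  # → [-6, -1, -1, 10, 32, 62, 62, 70, 67, 34]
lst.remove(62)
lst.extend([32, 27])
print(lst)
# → [-6, -1, -1, 10, 32, 62, 70, 67, 34, 32, 27]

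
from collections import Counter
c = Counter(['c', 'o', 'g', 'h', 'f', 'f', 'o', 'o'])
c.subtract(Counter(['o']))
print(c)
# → Counter({'o': 2, 'f': 2, 'c': 1, 'g': 1, 'h': 1})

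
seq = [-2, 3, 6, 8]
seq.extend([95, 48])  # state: [-2, 3, 6, 8, 95, 48]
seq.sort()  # [-2, 3, 6, 8, 48, 95]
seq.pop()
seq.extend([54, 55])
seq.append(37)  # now [-2, 3, 6, 8, 48, 54, 55, 37]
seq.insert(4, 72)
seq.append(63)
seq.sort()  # [-2, 3, 6, 8, 37, 48, 54, 55, 63, 72]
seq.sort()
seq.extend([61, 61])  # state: [-2, 3, 6, 8, 37, 48, 54, 55, 63, 72, 61, 61]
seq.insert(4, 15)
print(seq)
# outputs [-2, 3, 6, 8, 15, 37, 48, 54, 55, 63, 72, 61, 61]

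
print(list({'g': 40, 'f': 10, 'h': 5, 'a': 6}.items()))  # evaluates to [('g', 40), ('f', 10), ('h', 5), ('a', 6)]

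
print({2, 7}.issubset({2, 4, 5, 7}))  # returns True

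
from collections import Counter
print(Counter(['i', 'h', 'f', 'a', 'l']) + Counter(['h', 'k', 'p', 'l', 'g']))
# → Counter({'h': 2, 'l': 2, 'i': 1, 'f': 1, 'a': 1, 'k': 1, 'p': 1, 'g': 1})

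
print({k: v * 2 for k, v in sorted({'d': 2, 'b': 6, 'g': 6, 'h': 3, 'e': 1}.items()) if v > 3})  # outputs {'b': 12, 'g': 12}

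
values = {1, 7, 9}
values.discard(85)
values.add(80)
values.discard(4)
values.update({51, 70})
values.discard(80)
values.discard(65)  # {1, 7, 9, 51, 70}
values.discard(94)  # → {1, 7, 9, 51, 70}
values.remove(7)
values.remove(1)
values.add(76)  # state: {9, 51, 70, 76}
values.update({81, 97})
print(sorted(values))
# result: [9, 51, 70, 76, 81, 97]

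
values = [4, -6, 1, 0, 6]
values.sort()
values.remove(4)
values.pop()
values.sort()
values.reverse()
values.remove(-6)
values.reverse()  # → [0, 1]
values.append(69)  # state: [0, 1, 69]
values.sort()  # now [0, 1, 69]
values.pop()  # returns 69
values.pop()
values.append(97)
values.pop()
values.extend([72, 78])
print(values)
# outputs [0, 72, 78]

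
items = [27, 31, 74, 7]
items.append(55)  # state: [27, 31, 74, 7, 55]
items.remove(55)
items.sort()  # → [7, 27, 31, 74]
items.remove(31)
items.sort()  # [7, 27, 74]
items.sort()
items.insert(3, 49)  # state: [7, 27, 74, 49]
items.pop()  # 49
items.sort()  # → [7, 27, 74]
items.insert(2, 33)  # [7, 27, 33, 74]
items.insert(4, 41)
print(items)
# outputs [7, 27, 33, 74, 41]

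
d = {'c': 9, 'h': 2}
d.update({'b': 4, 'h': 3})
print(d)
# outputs {'c': 9, 'h': 3, 'b': 4}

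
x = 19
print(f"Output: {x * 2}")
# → Output: 38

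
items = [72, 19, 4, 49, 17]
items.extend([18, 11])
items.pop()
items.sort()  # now [4, 17, 18, 19, 49, 72]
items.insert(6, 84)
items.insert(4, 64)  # [4, 17, 18, 19, 64, 49, 72, 84]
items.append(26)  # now [4, 17, 18, 19, 64, 49, 72, 84, 26]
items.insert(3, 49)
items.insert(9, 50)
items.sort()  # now [4, 17, 18, 19, 26, 49, 49, 50, 64, 72, 84]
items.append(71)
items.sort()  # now [4, 17, 18, 19, 26, 49, 49, 50, 64, 71, 72, 84]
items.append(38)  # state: [4, 17, 18, 19, 26, 49, 49, 50, 64, 71, 72, 84, 38]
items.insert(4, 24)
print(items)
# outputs [4, 17, 18, 19, 24, 26, 49, 49, 50, 64, 71, 72, 84, 38]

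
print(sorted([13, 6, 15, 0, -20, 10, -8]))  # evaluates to [-20, -8, 0, 6, 10, 13, 15]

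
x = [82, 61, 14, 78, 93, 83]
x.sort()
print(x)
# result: [14, 61, 78, 82, 83, 93]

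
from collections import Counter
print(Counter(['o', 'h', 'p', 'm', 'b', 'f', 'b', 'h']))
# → Counter({'h': 2, 'b': 2, 'o': 1, 'p': 1, 'm': 1, 'f': 1})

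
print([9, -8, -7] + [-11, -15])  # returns [9, -8, -7, -11, -15]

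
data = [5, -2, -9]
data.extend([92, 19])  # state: [5, -2, -9, 92, 19]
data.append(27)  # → [5, -2, -9, 92, 19, 27]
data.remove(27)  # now [5, -2, -9, 92, 19]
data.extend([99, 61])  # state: [5, -2, -9, 92, 19, 99, 61]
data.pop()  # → 61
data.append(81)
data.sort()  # [-9, -2, 5, 19, 81, 92, 99]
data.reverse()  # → [99, 92, 81, 19, 5, -2, -9]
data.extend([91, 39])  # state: [99, 92, 81, 19, 5, -2, -9, 91, 39]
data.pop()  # 39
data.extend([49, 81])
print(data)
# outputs [99, 92, 81, 19, 5, -2, -9, 91, 49, 81]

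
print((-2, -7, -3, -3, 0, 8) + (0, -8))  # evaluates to (-2, -7, -3, -3, 0, 8, 0, -8)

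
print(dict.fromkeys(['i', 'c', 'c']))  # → {'i': None, 'c': None}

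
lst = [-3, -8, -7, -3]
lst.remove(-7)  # [-3, -8, -3]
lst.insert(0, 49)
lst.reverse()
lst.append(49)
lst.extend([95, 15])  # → [-3, -8, -3, 49, 49, 95, 15]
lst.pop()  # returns 15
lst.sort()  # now [-8, -3, -3, 49, 49, 95]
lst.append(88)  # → [-8, -3, -3, 49, 49, 95, 88]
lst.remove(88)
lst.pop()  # 95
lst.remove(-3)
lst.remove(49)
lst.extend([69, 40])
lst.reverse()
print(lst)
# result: [40, 69, 49, -3, -8]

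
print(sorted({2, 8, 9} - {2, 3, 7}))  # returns [8, 9]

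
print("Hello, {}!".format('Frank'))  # Hello, Frank!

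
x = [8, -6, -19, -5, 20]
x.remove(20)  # [8, -6, -19, -5]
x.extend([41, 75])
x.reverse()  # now [75, 41, -5, -19, -6, 8]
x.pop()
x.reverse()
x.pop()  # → 75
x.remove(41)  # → [-6, -19, -5]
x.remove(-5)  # [-6, -19]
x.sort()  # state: [-19, -6]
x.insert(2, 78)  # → [-19, -6, 78]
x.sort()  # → [-19, -6, 78]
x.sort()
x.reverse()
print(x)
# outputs [78, -6, -19]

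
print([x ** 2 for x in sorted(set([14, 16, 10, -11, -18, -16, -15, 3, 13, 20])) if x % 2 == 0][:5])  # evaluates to [324, 256, 100, 196, 256]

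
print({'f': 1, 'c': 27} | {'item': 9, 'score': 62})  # {'f': 1, 'c': 27, 'item': 9, 'score': 62}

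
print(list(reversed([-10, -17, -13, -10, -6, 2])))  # [2, -6, -10, -13, -17, -10]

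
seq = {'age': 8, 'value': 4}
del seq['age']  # {'value': 4}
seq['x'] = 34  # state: {'value': 4, 'x': 34}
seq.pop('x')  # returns 34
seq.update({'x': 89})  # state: {'value': 4, 'x': 89}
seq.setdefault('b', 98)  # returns 98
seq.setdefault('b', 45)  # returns 98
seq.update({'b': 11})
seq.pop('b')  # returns 11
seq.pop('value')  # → 4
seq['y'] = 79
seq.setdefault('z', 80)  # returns 80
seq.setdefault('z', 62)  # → 80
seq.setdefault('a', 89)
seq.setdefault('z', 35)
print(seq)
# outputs {'x': 89, 'y': 79, 'z': 80, 'a': 89}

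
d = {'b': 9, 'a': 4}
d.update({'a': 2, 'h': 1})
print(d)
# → {'b': 9, 'a': 2, 'h': 1}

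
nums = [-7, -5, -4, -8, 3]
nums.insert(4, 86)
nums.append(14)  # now [-7, -5, -4, -8, 86, 3, 14]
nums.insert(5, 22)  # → [-7, -5, -4, -8, 86, 22, 3, 14]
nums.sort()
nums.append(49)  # [-8, -7, -5, -4, 3, 14, 22, 86, 49]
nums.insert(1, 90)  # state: [-8, 90, -7, -5, -4, 3, 14, 22, 86, 49]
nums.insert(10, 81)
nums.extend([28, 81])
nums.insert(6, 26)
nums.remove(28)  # [-8, 90, -7, -5, -4, 3, 26, 14, 22, 86, 49, 81, 81]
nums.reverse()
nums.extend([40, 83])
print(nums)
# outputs [81, 81, 49, 86, 22, 14, 26, 3, -4, -5, -7, 90, -8, 40, 83]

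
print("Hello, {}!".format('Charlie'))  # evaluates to Hello, Charlie!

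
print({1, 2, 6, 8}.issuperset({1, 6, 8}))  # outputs True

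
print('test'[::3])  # tt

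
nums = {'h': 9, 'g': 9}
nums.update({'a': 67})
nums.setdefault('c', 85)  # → 85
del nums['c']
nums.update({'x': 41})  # {'h': 9, 'g': 9, 'a': 67, 'x': 41}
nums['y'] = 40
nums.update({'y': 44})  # {'h': 9, 'g': 9, 'a': 67, 'x': 41, 'y': 44}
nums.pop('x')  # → 41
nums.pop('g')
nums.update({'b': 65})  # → {'h': 9, 'a': 67, 'y': 44, 'b': 65}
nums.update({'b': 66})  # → {'h': 9, 'a': 67, 'y': 44, 'b': 66}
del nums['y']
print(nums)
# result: {'h': 9, 'a': 67, 'b': 66}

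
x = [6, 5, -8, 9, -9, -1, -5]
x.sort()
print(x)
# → [-9, -8, -5, -1, 5, 6, 9]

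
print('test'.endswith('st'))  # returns True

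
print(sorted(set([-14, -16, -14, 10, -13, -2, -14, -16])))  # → [-16, -14, -13, -2, 10]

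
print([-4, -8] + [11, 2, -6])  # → [-4, -8, 11, 2, -6]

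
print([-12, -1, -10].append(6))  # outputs None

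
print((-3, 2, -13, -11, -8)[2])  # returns -13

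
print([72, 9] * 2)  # [72, 9, 72, 9]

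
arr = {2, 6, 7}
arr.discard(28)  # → {2, 6, 7}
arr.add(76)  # {2, 6, 7, 76}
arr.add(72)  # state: {2, 6, 7, 72, 76}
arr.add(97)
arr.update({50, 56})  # {2, 6, 7, 50, 56, 72, 76, 97}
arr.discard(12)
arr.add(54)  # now {2, 6, 7, 50, 54, 56, 72, 76, 97}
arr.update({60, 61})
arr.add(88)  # {2, 6, 7, 50, 54, 56, 60, 61, 72, 76, 88, 97}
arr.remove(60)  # {2, 6, 7, 50, 54, 56, 61, 72, 76, 88, 97}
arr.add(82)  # {2, 6, 7, 50, 54, 56, 61, 72, 76, 82, 88, 97}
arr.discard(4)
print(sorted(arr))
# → [2, 6, 7, 50, 54, 56, 61, 72, 76, 82, 88, 97]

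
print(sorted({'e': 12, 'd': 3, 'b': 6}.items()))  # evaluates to [('b', 6), ('d', 3), ('e', 12)]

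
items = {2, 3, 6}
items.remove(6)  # {2, 3}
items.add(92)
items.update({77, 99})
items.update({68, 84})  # {2, 3, 68, 77, 84, 92, 99}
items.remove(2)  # {3, 68, 77, 84, 92, 99}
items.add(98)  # {3, 68, 77, 84, 92, 98, 99}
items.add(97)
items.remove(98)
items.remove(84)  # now {3, 68, 77, 92, 97, 99}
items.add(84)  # {3, 68, 77, 84, 92, 97, 99}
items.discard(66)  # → {3, 68, 77, 84, 92, 97, 99}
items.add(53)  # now {3, 53, 68, 77, 84, 92, 97, 99}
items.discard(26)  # {3, 53, 68, 77, 84, 92, 97, 99}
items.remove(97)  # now {3, 53, 68, 77, 84, 92, 99}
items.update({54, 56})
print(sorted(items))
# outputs [3, 53, 54, 56, 68, 77, 84, 92, 99]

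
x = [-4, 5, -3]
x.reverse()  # [-3, 5, -4]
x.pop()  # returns -4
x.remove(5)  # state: [-3]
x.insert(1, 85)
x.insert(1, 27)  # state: [-3, 27, 85]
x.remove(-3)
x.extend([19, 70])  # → [27, 85, 19, 70]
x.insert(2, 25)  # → [27, 85, 25, 19, 70]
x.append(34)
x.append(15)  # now [27, 85, 25, 19, 70, 34, 15]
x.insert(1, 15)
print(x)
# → [27, 15, 85, 25, 19, 70, 34, 15]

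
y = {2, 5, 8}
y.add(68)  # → {2, 5, 8, 68}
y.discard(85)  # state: {2, 5, 8, 68}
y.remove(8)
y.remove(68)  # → {2, 5}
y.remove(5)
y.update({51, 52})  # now {2, 51, 52}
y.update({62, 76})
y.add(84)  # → {2, 51, 52, 62, 76, 84}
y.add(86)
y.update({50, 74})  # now {2, 50, 51, 52, 62, 74, 76, 84, 86}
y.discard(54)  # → {2, 50, 51, 52, 62, 74, 76, 84, 86}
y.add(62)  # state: {2, 50, 51, 52, 62, 74, 76, 84, 86}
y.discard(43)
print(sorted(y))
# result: [2, 50, 51, 52, 62, 74, 76, 84, 86]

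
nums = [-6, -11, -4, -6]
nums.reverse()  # [-6, -4, -11, -6]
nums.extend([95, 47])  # [-6, -4, -11, -6, 95, 47]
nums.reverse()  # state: [47, 95, -6, -11, -4, -6]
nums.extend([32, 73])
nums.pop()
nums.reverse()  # [32, -6, -4, -11, -6, 95, 47]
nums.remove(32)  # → [-6, -4, -11, -6, 95, 47]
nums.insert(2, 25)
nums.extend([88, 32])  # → [-6, -4, 25, -11, -6, 95, 47, 88, 32]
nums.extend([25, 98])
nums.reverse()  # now [98, 25, 32, 88, 47, 95, -6, -11, 25, -4, -6]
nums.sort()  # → [-11, -6, -6, -4, 25, 25, 32, 47, 88, 95, 98]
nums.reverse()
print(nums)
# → [98, 95, 88, 47, 32, 25, 25, -4, -6, -6, -11]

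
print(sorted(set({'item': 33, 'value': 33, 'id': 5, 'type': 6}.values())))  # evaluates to [5, 6, 33]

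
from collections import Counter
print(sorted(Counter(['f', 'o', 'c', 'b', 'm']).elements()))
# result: ['b', 'c', 'f', 'm', 'o']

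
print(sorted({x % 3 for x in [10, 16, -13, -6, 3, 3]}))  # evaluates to [0, 1, 2]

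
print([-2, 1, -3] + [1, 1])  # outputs [-2, 1, -3, 1, 1]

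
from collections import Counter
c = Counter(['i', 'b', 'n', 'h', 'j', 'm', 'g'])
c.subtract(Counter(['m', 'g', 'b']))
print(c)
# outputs Counter({'i': 1, 'n': 1, 'h': 1, 'j': 1, 'b': 0, 'm': 0, 'g': 0})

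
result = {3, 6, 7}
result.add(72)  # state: {3, 6, 7, 72}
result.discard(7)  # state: {3, 6, 72}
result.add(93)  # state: {3, 6, 72, 93}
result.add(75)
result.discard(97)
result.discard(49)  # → {3, 6, 72, 75, 93}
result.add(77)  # {3, 6, 72, 75, 77, 93}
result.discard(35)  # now {3, 6, 72, 75, 77, 93}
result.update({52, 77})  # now {3, 6, 52, 72, 75, 77, 93}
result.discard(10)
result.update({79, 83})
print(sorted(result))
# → [3, 6, 52, 72, 75, 77, 79, 83, 93]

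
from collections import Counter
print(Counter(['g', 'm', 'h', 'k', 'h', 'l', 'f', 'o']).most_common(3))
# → [('h', 2), ('g', 1), ('m', 1)]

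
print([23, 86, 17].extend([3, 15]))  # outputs None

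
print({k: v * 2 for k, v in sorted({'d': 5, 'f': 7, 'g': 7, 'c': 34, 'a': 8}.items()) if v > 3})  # {'a': 16, 'c': 68, 'd': 10, 'f': 14, 'g': 14}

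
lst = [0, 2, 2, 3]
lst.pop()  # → 3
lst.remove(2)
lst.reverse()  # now [2, 0]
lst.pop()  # 0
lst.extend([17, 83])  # [2, 17, 83]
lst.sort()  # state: [2, 17, 83]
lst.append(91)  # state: [2, 17, 83, 91]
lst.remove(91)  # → [2, 17, 83]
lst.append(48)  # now [2, 17, 83, 48]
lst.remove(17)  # [2, 83, 48]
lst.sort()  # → [2, 48, 83]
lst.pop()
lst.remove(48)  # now [2]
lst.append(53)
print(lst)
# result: [2, 53]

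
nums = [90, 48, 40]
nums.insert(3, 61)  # [90, 48, 40, 61]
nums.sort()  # [40, 48, 61, 90]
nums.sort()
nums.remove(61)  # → [40, 48, 90]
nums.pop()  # 90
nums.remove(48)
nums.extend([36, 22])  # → [40, 36, 22]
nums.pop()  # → 22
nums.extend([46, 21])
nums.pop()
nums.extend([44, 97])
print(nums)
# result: [40, 36, 46, 44, 97]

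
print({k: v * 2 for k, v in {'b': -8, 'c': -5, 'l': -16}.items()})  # {'b': -16, 'c': -10, 'l': -32}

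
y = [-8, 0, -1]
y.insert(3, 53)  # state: [-8, 0, -1, 53]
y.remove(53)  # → [-8, 0, -1]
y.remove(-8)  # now [0, -1]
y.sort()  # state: [-1, 0]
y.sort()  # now [-1, 0]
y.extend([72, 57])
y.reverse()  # [57, 72, 0, -1]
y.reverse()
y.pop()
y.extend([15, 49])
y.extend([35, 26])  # [-1, 0, 72, 15, 49, 35, 26]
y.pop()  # 26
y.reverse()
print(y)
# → [35, 49, 15, 72, 0, -1]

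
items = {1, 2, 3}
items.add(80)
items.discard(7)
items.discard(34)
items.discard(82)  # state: {1, 2, 3, 80}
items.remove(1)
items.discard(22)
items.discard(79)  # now {2, 3, 80}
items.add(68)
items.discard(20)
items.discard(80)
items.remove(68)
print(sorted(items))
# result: [2, 3]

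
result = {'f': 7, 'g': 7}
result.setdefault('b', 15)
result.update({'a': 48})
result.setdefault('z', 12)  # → 12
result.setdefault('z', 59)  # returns 12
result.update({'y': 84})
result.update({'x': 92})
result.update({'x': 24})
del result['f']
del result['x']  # {'g': 7, 'b': 15, 'a': 48, 'z': 12, 'y': 84}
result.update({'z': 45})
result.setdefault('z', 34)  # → 45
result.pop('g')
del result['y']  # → {'b': 15, 'a': 48, 'z': 45}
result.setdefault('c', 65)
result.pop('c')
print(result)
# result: {'b': 15, 'a': 48, 'z': 45}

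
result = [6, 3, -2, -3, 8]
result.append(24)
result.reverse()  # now [24, 8, -3, -2, 3, 6]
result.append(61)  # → [24, 8, -3, -2, 3, 6, 61]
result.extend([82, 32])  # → [24, 8, -3, -2, 3, 6, 61, 82, 32]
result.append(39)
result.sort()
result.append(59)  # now [-3, -2, 3, 6, 8, 24, 32, 39, 61, 82, 59]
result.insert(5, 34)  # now [-3, -2, 3, 6, 8, 34, 24, 32, 39, 61, 82, 59]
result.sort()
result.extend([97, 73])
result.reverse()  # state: [73, 97, 82, 61, 59, 39, 34, 32, 24, 8, 6, 3, -2, -3]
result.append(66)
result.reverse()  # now [66, -3, -2, 3, 6, 8, 24, 32, 34, 39, 59, 61, 82, 97, 73]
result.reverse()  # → [73, 97, 82, 61, 59, 39, 34, 32, 24, 8, 6, 3, -2, -3, 66]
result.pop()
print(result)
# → [73, 97, 82, 61, 59, 39, 34, 32, 24, 8, 6, 3, -2, -3]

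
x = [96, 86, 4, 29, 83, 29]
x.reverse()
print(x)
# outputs [29, 83, 29, 4, 86, 96]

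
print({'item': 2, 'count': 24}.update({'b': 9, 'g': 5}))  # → None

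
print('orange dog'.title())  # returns Orange Dog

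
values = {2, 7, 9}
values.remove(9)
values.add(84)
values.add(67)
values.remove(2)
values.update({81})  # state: {7, 67, 81, 84}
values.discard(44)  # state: {7, 67, 81, 84}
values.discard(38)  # {7, 67, 81, 84}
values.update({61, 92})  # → {7, 61, 67, 81, 84, 92}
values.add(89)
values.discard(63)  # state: {7, 61, 67, 81, 84, 89, 92}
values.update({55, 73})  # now {7, 55, 61, 67, 73, 81, 84, 89, 92}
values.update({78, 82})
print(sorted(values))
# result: [7, 55, 61, 67, 73, 78, 81, 82, 84, 89, 92]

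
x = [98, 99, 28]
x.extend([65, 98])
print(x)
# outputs [98, 99, 28, 65, 98]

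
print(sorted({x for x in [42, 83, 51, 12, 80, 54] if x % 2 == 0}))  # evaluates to [12, 42, 54, 80]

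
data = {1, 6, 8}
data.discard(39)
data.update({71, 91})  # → {1, 6, 8, 71, 91}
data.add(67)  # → {1, 6, 8, 67, 71, 91}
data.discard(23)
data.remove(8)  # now {1, 6, 67, 71, 91}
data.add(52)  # {1, 6, 52, 67, 71, 91}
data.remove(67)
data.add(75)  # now {1, 6, 52, 71, 75, 91}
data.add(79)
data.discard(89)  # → {1, 6, 52, 71, 75, 79, 91}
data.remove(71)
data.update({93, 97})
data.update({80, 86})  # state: {1, 6, 52, 75, 79, 80, 86, 91, 93, 97}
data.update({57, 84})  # {1, 6, 52, 57, 75, 79, 80, 84, 86, 91, 93, 97}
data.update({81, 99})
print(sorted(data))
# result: [1, 6, 52, 57, 75, 79, 80, 81, 84, 86, 91, 93, 97, 99]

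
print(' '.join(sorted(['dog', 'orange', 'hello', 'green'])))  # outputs dog green hello orange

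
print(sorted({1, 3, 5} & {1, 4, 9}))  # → [1]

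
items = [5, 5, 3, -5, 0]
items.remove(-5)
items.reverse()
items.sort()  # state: [0, 3, 5, 5]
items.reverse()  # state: [5, 5, 3, 0]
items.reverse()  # [0, 3, 5, 5]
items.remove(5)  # [0, 3, 5]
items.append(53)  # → [0, 3, 5, 53]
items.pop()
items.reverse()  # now [5, 3, 0]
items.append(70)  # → [5, 3, 0, 70]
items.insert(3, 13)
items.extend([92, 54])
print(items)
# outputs [5, 3, 0, 13, 70, 92, 54]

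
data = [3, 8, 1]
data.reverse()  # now [1, 8, 3]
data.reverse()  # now [3, 8, 1]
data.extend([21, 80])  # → [3, 8, 1, 21, 80]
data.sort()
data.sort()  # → [1, 3, 8, 21, 80]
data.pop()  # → 80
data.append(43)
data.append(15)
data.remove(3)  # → [1, 8, 21, 43, 15]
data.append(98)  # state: [1, 8, 21, 43, 15, 98]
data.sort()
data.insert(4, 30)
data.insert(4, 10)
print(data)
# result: [1, 8, 15, 21, 10, 30, 43, 98]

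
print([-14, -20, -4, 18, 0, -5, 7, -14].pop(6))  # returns 7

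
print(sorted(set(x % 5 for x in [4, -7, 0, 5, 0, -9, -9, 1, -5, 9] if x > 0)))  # [0, 1, 4]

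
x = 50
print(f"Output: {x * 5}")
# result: Output: 250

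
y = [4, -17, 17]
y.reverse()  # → [17, -17, 4]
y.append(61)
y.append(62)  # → [17, -17, 4, 61, 62]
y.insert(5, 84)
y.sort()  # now [-17, 4, 17, 61, 62, 84]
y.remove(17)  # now [-17, 4, 61, 62, 84]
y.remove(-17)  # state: [4, 61, 62, 84]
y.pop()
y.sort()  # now [4, 61, 62]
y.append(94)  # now [4, 61, 62, 94]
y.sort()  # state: [4, 61, 62, 94]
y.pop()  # 94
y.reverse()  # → [62, 61, 4]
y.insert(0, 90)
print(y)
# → [90, 62, 61, 4]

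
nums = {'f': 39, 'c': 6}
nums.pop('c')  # 6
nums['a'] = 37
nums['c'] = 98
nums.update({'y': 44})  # {'f': 39, 'a': 37, 'c': 98, 'y': 44}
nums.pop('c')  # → 98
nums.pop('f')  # 39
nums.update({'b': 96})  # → {'a': 37, 'y': 44, 'b': 96}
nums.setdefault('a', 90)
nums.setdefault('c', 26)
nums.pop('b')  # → 96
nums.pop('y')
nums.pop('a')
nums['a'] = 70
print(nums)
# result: {'c': 26, 'a': 70}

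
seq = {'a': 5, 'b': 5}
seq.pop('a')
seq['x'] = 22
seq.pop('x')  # 22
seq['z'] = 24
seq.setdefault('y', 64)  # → 64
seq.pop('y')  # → 64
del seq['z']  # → {'b': 5}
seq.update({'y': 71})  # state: {'b': 5, 'y': 71}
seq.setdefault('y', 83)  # 71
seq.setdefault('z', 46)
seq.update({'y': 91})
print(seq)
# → {'b': 5, 'y': 91, 'z': 46}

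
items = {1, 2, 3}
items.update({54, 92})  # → {1, 2, 3, 54, 92}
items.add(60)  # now {1, 2, 3, 54, 60, 92}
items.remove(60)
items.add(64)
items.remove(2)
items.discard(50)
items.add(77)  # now {1, 3, 54, 64, 77, 92}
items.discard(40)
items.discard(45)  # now {1, 3, 54, 64, 77, 92}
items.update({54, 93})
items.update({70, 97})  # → {1, 3, 54, 64, 70, 77, 92, 93, 97}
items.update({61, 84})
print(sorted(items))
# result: [1, 3, 54, 61, 64, 70, 77, 84, 92, 93, 97]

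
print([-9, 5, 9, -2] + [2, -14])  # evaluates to [-9, 5, 9, -2, 2, -14]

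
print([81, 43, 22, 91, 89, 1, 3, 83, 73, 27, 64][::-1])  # [64, 27, 73, 83, 3, 1, 89, 91, 22, 43, 81]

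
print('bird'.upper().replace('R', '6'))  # BI6D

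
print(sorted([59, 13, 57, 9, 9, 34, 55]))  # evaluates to [9, 9, 13, 34, 55, 57, 59]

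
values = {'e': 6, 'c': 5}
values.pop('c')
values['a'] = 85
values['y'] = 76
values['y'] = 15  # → {'e': 6, 'a': 85, 'y': 15}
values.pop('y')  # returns 15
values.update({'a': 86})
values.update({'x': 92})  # {'e': 6, 'a': 86, 'x': 92}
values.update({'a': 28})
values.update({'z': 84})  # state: {'e': 6, 'a': 28, 'x': 92, 'z': 84}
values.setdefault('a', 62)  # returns 28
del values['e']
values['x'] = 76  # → {'a': 28, 'x': 76, 'z': 84}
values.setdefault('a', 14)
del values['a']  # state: {'x': 76, 'z': 84}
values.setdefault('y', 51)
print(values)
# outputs {'x': 76, 'z': 84, 'y': 51}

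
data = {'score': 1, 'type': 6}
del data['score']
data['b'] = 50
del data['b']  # {'type': 6}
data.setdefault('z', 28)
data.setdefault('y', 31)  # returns 31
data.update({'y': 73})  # {'type': 6, 'z': 28, 'y': 73}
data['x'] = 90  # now {'type': 6, 'z': 28, 'y': 73, 'x': 90}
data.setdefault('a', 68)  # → 68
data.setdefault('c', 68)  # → 68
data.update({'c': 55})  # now {'type': 6, 'z': 28, 'y': 73, 'x': 90, 'a': 68, 'c': 55}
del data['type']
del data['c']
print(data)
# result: {'z': 28, 'y': 73, 'x': 90, 'a': 68}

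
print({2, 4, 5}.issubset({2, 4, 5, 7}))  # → True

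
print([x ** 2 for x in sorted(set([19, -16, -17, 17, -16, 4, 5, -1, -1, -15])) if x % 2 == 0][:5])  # [256, 16]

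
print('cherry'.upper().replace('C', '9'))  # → 9HERRY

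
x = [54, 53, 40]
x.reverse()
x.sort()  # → [40, 53, 54]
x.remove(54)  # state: [40, 53]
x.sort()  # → [40, 53]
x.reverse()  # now [53, 40]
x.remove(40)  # [53]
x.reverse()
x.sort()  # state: [53]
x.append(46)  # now [53, 46]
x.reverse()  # [46, 53]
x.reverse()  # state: [53, 46]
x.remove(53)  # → [46]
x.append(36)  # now [46, 36]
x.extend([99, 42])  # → [46, 36, 99, 42]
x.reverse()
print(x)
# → [42, 99, 36, 46]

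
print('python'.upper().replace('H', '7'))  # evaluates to PYT7ON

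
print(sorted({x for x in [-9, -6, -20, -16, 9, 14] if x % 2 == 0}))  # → [-20, -16, -6, 14]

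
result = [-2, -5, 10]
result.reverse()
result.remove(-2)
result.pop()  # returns -5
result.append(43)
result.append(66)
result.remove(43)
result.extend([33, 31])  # [10, 66, 33, 31]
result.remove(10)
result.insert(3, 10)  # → [66, 33, 31, 10]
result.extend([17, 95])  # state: [66, 33, 31, 10, 17, 95]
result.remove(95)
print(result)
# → [66, 33, 31, 10, 17]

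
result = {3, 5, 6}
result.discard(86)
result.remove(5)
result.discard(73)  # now {3, 6}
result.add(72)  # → {3, 6, 72}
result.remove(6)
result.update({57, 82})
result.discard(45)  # {3, 57, 72, 82}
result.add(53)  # {3, 53, 57, 72, 82}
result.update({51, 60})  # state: {3, 51, 53, 57, 60, 72, 82}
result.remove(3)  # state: {51, 53, 57, 60, 72, 82}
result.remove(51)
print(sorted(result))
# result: [53, 57, 60, 72, 82]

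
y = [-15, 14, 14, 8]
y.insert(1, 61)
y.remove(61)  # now [-15, 14, 14, 8]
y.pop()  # 8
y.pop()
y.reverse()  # [14, -15]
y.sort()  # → [-15, 14]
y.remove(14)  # [-15]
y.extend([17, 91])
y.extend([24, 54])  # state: [-15, 17, 91, 24, 54]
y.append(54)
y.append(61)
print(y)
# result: [-15, 17, 91, 24, 54, 54, 61]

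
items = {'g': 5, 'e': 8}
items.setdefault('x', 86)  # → 86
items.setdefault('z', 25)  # 25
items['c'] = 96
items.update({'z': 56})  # {'g': 5, 'e': 8, 'x': 86, 'z': 56, 'c': 96}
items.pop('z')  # 56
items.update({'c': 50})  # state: {'g': 5, 'e': 8, 'x': 86, 'c': 50}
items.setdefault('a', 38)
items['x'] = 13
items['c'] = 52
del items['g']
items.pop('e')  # 8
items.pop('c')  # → 52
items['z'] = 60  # {'x': 13, 'a': 38, 'z': 60}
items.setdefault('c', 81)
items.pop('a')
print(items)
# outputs {'x': 13, 'z': 60, 'c': 81}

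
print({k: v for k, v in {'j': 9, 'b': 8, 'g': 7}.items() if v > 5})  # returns {'j': 9, 'b': 8, 'g': 7}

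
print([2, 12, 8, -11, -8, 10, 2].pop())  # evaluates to 2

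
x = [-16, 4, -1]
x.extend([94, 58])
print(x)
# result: [-16, 4, -1, 94, 58]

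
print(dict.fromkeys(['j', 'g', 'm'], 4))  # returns {'j': 4, 'g': 4, 'm': 4}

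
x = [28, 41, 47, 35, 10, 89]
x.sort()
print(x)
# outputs [10, 28, 35, 41, 47, 89]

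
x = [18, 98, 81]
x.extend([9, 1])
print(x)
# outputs [18, 98, 81, 9, 1]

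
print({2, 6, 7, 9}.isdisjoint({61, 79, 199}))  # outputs True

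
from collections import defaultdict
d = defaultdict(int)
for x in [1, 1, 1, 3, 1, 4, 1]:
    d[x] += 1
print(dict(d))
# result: {1: 5, 3: 1, 4: 1}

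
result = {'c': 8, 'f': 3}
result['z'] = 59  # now {'c': 8, 'f': 3, 'z': 59}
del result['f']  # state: {'c': 8, 'z': 59}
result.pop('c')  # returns 8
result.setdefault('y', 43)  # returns 43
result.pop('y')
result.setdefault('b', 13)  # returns 13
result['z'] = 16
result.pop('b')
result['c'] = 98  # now {'z': 16, 'c': 98}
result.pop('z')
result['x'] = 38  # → {'c': 98, 'x': 38}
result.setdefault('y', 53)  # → 53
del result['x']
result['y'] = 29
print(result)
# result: {'c': 98, 'y': 29}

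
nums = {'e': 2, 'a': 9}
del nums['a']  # {'e': 2}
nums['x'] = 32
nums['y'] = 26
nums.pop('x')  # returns 32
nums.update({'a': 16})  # {'e': 2, 'y': 26, 'a': 16}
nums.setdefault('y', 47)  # 26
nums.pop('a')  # 16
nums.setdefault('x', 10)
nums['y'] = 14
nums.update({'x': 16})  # {'e': 2, 'y': 14, 'x': 16}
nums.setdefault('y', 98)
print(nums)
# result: {'e': 2, 'y': 14, 'x': 16}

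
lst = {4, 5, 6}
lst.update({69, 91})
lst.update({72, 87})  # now {4, 5, 6, 69, 72, 87, 91}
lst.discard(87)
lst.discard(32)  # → {4, 5, 6, 69, 72, 91}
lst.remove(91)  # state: {4, 5, 6, 69, 72}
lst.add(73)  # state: {4, 5, 6, 69, 72, 73}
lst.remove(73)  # {4, 5, 6, 69, 72}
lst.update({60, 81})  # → {4, 5, 6, 60, 69, 72, 81}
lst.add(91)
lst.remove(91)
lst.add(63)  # {4, 5, 6, 60, 63, 69, 72, 81}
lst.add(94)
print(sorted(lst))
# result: [4, 5, 6, 60, 63, 69, 72, 81, 94]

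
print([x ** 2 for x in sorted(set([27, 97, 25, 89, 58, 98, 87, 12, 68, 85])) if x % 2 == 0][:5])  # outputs [144, 3364, 4624, 9604]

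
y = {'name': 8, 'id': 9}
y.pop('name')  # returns 8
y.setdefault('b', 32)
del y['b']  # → {'id': 9}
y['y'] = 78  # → {'id': 9, 'y': 78}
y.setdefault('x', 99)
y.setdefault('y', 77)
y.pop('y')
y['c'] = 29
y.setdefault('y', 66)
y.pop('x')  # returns 99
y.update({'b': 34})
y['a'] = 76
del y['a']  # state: {'id': 9, 'c': 29, 'y': 66, 'b': 34}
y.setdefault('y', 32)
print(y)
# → {'id': 9, 'c': 29, 'y': 66, 'b': 34}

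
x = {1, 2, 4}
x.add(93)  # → {1, 2, 4, 93}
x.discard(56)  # {1, 2, 4, 93}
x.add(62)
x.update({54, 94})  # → {1, 2, 4, 54, 62, 93, 94}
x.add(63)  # {1, 2, 4, 54, 62, 63, 93, 94}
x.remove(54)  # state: {1, 2, 4, 62, 63, 93, 94}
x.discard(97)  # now {1, 2, 4, 62, 63, 93, 94}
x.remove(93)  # {1, 2, 4, 62, 63, 94}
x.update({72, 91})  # {1, 2, 4, 62, 63, 72, 91, 94}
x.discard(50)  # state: {1, 2, 4, 62, 63, 72, 91, 94}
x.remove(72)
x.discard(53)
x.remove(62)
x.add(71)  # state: {1, 2, 4, 63, 71, 91, 94}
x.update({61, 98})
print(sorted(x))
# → [1, 2, 4, 61, 63, 71, 91, 94, 98]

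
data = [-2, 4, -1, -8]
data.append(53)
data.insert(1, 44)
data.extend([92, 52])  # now [-2, 44, 4, -1, -8, 53, 92, 52]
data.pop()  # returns 52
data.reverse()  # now [92, 53, -8, -1, 4, 44, -2]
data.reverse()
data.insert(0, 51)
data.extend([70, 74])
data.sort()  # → [-8, -2, -1, 4, 44, 51, 53, 70, 74, 92]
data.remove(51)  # [-8, -2, -1, 4, 44, 53, 70, 74, 92]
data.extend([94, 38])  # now [-8, -2, -1, 4, 44, 53, 70, 74, 92, 94, 38]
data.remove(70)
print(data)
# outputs [-8, -2, -1, 4, 44, 53, 74, 92, 94, 38]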